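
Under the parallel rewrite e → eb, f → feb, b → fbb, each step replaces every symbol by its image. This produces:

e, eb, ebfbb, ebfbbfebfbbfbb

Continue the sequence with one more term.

φ(ebfbbfebfbbfbb) expands symbol-by-symbol to eb fbb feb fbb fbb feb eb fbb feb fbb fbb feb fbb fbb; joining the 14 pieces gives the next term.

ebfbbfebfbbfbbfebebfbbfebfbbfbbfebfbbfbb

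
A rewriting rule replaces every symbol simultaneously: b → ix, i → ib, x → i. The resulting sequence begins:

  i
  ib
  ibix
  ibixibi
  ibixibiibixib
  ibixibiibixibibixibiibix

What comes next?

ibixibiibixibibixibiibixibixibiibixibibixibi

Replace each of the 24 characters of ibixibiibixibibixibiibix in place — ib ix ib i ib ix ib ib ix ib i ib ix ib ix ib i ib ix ib ib ix ib i — and concatenate.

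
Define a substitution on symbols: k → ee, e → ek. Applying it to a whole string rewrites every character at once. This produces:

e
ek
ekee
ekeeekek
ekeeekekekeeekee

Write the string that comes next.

ekeeekekekeeekeeekeeekekekeeekek

Replace each of the 16 characters of ekeeekekekeeekee in place — ek ee ek ek ek ee ek ee ek ee ek ek ek ee ek ek — and concatenate.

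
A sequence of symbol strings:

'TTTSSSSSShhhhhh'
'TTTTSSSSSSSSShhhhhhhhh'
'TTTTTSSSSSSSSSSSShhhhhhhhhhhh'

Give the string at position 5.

Reading off run lengths: T runs 3, 4, 5; S runs 6, 9, 12; h runs 6, 9, 12 — each is linear in n, where the shown terms are n = 2, 3, 4.
For term 5, n = 6, so the run lengths are 7, 18, 18.

TTTTTTTSSSSSSSSSSSSSSSSSShhhhhhhhhhhhhhhhhh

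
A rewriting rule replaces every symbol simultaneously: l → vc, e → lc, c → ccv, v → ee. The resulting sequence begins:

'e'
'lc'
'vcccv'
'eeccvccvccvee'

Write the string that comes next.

lclcccvccveeccvccveeccvccveelclc

φ(eeccvccvccvee) expands symbol-by-symbol to lc lc ccv ccv ee ccv ccv ee ccv ccv ee lc lc; joining the 13 pieces gives the next term.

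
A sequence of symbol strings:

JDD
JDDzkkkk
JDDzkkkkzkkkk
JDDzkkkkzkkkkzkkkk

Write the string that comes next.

The strings grow by a fixed suffix zkkkk each time.
So the next term is JDDzkkkkzkkkkzkkkk·zkkkk.

JDDzkkkkzkkkkzkkkkzkkkk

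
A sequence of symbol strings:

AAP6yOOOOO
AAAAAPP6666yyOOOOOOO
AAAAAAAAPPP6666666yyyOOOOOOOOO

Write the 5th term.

AAAAAAAAAAAAAAPPPPP6666666666666yyyyyOOOOOOOOOOOOO

Reading off run lengths: A runs 2, 5, 8; P runs 1, 2, 3; 6 runs 1, 4, 7; y runs 1, 2, 3; O runs 5, 7, 9 — each is linear in n (n = 1, 2, …).
Setting n = 5 gives 14, 5, 13, 5, 13 characters in each block.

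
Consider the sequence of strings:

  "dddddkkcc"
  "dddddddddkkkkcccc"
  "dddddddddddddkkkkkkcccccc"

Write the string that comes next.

dddddddddddddddddkkkkkkkkcccccccc

Reading off run lengths: d runs 5, 9, 13; k runs 2, 4, 6; c runs 2, 4, 6 — each is linear in n (n = 1, 2, …).
Setting n = 4 gives 17, 8, 8 characters in each block.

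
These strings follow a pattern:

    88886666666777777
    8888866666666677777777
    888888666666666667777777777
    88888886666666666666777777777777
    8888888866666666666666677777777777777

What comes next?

The n-th term is n+1 8's then 2n+1 6's then 2n 7's, where the shown terms are n = 3, 4, 5, 6, 7.
At n = 8 the blocks have lengths 9, 17, 16.

888888888666666666666666667777777777777777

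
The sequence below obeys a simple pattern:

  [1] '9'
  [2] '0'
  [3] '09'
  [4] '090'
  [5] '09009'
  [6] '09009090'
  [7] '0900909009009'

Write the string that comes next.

Each term (from the third on) is the previous term followed by the one before it: term 3 = 0·9 = 09.
So term 8 is 0900909009009·09009090.

090090900900909009090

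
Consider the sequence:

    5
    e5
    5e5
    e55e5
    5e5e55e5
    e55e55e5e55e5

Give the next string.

This is a Fibonacci-style word recurrence s(k) = s(k−2)·s(k−1): e.g. 5·e5 = 5e5.
Continuing: 5e5e55e5 · e55e55e5e55e5 gives term 7.

5e5e55e5e55e55e5e55e5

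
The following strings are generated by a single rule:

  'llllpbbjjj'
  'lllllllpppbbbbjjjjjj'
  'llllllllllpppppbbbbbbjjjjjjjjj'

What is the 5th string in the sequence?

llllllllllllllllpppppppppbbbbbbbbbbjjjjjjjjjjjjjjj

The n-th term is 3n+1 l's then 2n-1 p's then 2n b's then 3n j's (n = 1, 2, …).
Setting n = 5 gives 16, 9, 10, 15 characters in each block.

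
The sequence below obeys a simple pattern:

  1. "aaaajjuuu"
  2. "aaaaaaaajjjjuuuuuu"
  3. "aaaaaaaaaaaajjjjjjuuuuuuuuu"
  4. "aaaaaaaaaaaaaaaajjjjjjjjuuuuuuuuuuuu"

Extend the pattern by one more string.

aaaaaaaaaaaaaaaaaaaajjjjjjjjjjuuuuuuuuuuuuuuu

Term n consists of 4n a's, followed by 2n j's, followed by 3n u's (n = 1, 2, …).
At n = 5 the blocks have lengths 20, 10, 15.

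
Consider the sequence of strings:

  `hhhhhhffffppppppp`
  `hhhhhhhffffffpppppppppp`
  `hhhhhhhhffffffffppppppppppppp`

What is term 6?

Term n consists of n+3 h's, followed by 2n-2 f's, followed by 3n-2 p's, where the shown terms are n = 3, 4, 5.
For term 6, n = 8, so the run lengths are 11, 14, 22.

hhhhhhhhhhhffffffffffffffpppppppppppppppppppppp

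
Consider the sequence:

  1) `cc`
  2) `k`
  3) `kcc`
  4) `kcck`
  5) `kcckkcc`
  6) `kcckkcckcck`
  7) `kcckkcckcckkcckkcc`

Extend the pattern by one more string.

kcckkcckcckkcckkcckcckkcckcck

This is a Fibonacci-style word recurrence s(k) = s(k−1)·s(k−2): e.g. k·cc = kcc.
So term 8 is kcckkcckcckkcckkcc·kcckkcckcck.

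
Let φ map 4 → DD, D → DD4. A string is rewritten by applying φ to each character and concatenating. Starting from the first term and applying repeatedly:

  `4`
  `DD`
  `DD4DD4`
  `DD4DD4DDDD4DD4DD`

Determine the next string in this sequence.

φ(DD4DD4DDDD4DD4DD) expands symbol-by-symbol to DD4 DD4 DD DD4 DD4 DD DD4 DD4 DD4 DD4 DD DD4 DD4 DD DD4 DD4; joining the 16 pieces gives the next term.

DD4DD4DDDD4DD4DDDD4DD4DD4DD4DDDD4DD4DDDD4DD4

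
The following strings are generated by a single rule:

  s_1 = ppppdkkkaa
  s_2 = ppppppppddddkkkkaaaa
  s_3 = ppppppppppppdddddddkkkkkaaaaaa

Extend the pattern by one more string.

Term n consists of 4n p's, followed by 3n-2 d's, followed by n+2 k's, followed by 2n a's (n = 1, 2, …).
Setting n = 4 gives 16, 10, 6, 8 characters in each block.

ppppppppppppppppddddddddddkkkkkkaaaaaaaa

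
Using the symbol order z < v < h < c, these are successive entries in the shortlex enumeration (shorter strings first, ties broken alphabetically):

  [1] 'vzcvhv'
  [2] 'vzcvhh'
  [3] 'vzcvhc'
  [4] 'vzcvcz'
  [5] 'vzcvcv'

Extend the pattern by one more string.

Find the rightmost character of vzcvcv below c, bump it to the next letter, and reset everything to its right to z.

vzcvch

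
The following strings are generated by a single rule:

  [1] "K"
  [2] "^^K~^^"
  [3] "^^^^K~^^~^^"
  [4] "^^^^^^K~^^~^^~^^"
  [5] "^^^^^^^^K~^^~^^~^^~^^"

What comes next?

^^^^^^^^^^K~^^~^^~^^~^^~^^

Every step adds ^^ to the front and ~^^ to the end of the previous string.
One more step from ^^^^^^^^K~^^~^^~^^~^^ gives the answer.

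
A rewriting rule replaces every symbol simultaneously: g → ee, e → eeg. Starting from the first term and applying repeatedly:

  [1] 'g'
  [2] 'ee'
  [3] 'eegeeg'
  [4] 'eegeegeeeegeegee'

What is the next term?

eegeegeeeegeegeeeegeegeegeegeeeegeegeeeegeeg

Replace each of the 16 characters of eegeegeeeegeegee in place — eeg eeg ee eeg eeg ee eeg eeg eeg eeg ee eeg eeg ee eeg eeg — and concatenate.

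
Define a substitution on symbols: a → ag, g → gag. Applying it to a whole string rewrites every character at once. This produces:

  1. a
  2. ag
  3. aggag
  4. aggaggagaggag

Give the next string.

φ(aggaggagaggag) expands symbol-by-symbol to ag gag gag ag gag gag ag gag ag gag gag ag gag; joining the 13 pieces gives the next term.

aggaggagaggaggagaggagaggaggagaggag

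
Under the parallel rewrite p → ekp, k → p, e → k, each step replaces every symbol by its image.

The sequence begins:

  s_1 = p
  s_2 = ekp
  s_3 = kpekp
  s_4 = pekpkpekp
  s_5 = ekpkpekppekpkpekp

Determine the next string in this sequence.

Rewriting the 17 symbols of ekpkpekppekpkpekp one by one yields k p ekp p ekp k p ekp ekp k p ekp p ekp k p ekp; concatenated:

kpekppekpkpekpekpkpekppekpkpekp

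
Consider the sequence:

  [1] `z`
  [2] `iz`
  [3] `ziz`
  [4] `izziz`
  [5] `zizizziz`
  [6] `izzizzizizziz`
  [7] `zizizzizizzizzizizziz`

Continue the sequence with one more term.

izzizzizizzizzizizzizizzizzizizziz

Each term (from the third on) is the two preceding terms concatenated in order: term 3 = z·iz = ziz.
The next term joins izzizzizizziz and zizizzizizzizzizizziz.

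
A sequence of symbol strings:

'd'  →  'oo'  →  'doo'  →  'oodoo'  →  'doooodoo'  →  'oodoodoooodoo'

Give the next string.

doooodoooodoodoooodoo

From term 3 onward, concatenate the second-to-last term with the last: d·oo = doo, oo·doo = oodoo, …
So term 7 is doooodoo·oodoodoooodoo.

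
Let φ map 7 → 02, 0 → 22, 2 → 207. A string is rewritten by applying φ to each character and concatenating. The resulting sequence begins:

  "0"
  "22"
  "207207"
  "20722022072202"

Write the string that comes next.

Rewriting the 14 symbols of 20722022072202 one by one yields 207 22 02 207 207 22 207 207 22 02 207 207 22 207; concatenated:

207220220720722207207220220720722207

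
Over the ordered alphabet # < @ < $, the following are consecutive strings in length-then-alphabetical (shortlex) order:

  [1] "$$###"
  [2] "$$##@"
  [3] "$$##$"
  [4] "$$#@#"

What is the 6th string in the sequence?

Stepping forward 2 times from $$#@#: $$#@# → $$#@@, then the target.

$$#@$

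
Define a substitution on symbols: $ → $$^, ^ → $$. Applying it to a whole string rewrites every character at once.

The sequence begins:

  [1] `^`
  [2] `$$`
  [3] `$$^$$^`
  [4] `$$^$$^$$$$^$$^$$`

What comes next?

Rewriting the 16 symbols of $$^$$^$$$$^$$^$$ one by one yields $$^ $$^ $$ $$^ $$^ $$ $$^ $$^ $$^ $$^ $$ $$^ $$^ $$ $$^ $$^; concatenated:

$$^$$^$$$$^$$^$$$$^$$^$$^$$^$$$$^$$^$$$$^$$^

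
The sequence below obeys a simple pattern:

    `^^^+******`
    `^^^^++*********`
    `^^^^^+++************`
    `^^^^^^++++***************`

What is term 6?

Reading off run lengths: ^ runs 3, 4, 5, 6; + runs 1, 2, 3, 4; * runs 6, 9, 12, 15 — each is linear in n, where the shown terms are n = 2, 3, 4, 5.
At n = 7 the blocks have lengths 8, 6, 21.

^^^^^^^^++++++*********************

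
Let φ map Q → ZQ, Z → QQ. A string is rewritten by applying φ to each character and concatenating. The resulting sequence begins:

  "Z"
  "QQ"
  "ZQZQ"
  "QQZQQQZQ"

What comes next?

Expanding QQZQQQZQ: Q→ZQ, Q→ZQ, Z→QQ, Q→ZQ, Q→ZQ, Q→ZQ, Z→QQ, Q→ZQ. Concatenated: ZQ ZQ QQ ZQ ZQ ZQ QQ ZQ.

ZQZQQQZQZQZQQQZQ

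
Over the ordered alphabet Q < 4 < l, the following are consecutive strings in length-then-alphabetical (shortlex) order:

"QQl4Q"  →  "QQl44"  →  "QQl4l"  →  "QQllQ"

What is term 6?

Advancing 2 positions from QQllQ through QQllQ → QQll4 reaches term 6.

QQlll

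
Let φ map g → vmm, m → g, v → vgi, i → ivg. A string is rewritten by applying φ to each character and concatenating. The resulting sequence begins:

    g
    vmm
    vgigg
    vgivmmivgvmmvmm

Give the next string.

vgivmmivgvgiggivgvgivmmvgiggvgigg

φ(vgivmmivgvmmvmm) expands symbol-by-symbol to vgi vmm ivg vgi g g ivg vgi vmm vgi g g vgi g g; joining the 15 pieces gives the next term.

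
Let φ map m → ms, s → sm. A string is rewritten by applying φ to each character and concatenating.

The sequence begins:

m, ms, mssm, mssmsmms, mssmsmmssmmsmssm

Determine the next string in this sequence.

Rewriting the 16 symbols of mssmsmmssmmsmssm one by one yields ms sm sm ms sm ms ms sm sm ms ms sm ms sm sm ms; concatenated:

mssmsmmssmmsmssmsmmsmssmmssmsmms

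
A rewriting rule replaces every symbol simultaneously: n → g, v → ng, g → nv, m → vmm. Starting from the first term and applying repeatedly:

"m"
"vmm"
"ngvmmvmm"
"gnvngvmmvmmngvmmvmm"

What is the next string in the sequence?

nvgnggnvngvmmvmmngvmmvmmgnvngvmmvmmngvmmvmm

Applying the rule to each of the 19 symbols of gnvngvmmvmmngvmmvmm gives the pieces nv g ng g nv ng vmm vmm ng vmm vmm g nv ng vmm vmm ng vmm vmm, which concatenate to the answer.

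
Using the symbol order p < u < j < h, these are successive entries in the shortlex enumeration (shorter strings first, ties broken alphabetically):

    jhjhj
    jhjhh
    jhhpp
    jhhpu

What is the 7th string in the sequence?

jhhup

Continuing the enumeration 3 steps past jhhpu: jhhpu → jhhpj → jhhph → (answer).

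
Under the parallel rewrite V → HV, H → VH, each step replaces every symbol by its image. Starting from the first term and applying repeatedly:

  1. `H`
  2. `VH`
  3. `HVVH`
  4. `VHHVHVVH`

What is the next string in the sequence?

Expanding VHHVHVVH: V→HV, H→VH, H→VH, V→HV, H→VH, V→HV, V→HV, H→VH. Concatenated: HV VH VH HV VH HV HV VH.

HVVHVHHVVHHVHVVH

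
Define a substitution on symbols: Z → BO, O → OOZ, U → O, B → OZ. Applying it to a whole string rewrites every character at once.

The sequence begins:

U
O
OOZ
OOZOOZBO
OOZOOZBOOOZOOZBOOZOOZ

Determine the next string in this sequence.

OOZOOZBOOOZOOZBOOZOOZOOZOOZBOOOZOOZBOOZOOZOOZBOOOZOOZBO

Applying the rule to each of the 21 symbols of OOZOOZBOOOZOOZBOOZOOZ gives the pieces OOZ OOZ BO OOZ OOZ BO OZ OOZ OOZ OOZ BO OOZ OOZ BO OZ OOZ OOZ BO OOZ OOZ BO, which concatenate to the answer.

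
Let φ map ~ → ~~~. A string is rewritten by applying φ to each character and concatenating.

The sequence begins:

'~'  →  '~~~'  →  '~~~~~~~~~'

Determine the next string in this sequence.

~~~~~~~~~~~~~~~~~~~~~~~~~~~

Rewriting each symbol of ~~~~~~~~~: ~→~~~, ~→~~~, ~→~~~, ~→~~~, ~→~~~, ~→~~~, ~→~~~, ~→~~~, ~→~~~, which concatenates to ~~~ ~~~ ~~~ ~~~ ~~~ ~~~ ~~~ ~~~ ~~~.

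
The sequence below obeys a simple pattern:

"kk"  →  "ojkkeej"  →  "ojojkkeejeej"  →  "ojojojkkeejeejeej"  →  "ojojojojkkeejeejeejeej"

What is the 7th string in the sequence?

ojojojojojojkkeejeejeejeejeejeej

Every step adds oj to the front and eej to the end of the previous string.
From ojojojojkkeejeejeejeej, 2 further steps: ojojojojkkeejeejeejeej → ojojojojojkkeejeejeejeejeej → (answer).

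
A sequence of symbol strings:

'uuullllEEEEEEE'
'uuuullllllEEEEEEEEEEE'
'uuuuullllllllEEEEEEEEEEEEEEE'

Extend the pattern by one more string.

uuuuuullllllllllEEEEEEEEEEEEEEEEEEE

Each string has the form u^{n+2} l^{2n+2} E^{4n+3} (n = 1, 2, …).
For the next term, n = 4, so the run lengths are 6, 10, 19.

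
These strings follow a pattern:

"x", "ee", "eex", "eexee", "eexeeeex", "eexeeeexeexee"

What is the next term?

eexeeeexeexeeeexeeeex

This is a Fibonacci-style word recurrence s(k) = s(k−1)·s(k−2): e.g. ee·x = eex.
Continuing: eexeeeexeexee · eexeeeex gives term 7.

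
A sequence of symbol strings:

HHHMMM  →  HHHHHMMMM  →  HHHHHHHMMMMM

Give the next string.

Each string has the form H^{2n-1} M^{n+1}, where the shown terms are n = 2, 3, 4.
Setting n = 5 gives 9, 6 characters in each block.

HHHHHHHHHMMMMMM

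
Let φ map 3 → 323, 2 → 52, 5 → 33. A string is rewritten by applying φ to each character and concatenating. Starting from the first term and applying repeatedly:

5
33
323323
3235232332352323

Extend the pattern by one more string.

3235232333523235232332352323335232352323

Applying the rule to each of the 16 symbols of 3235232332352323 gives the pieces 323 52 323 33 52 323 52 323 323 52 323 33 52 323 52 323, which concatenate to the answer.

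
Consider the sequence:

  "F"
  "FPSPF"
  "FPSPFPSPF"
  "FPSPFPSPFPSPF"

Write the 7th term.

Each term is the previous one with PSPF appended.
From FPSPFPSPFPSPF, 3 further steps: FPSPFPSPFPSPF → FPSPFPSPFPSPFPSPF → FPSPFPSPFPSPFPSPFPSPF → (answer).

FPSPFPSPFPSPFPSPFPSPFPSPF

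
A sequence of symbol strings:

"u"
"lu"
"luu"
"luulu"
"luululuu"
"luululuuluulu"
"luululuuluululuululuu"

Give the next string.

luululuuluululuululuuluululuuluulu

This is a Fibonacci-style word recurrence s(k) = s(k−1)·s(k−2): e.g. lu·u = luu.
So term 8 is luululuuluululuululuu·luululuuluulu.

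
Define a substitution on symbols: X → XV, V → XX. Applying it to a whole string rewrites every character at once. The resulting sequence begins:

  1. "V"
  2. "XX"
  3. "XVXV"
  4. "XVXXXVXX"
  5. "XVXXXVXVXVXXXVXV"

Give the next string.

XVXXXVXVXVXXXVXXXVXXXVXVXVXXXVXX

φ(XVXXXVXVXVXXXVXV) expands symbol-by-symbol to XV XX XV XV XV XX XV XX XV XX XV XV XV XX XV XX; joining the 16 pieces gives the next term.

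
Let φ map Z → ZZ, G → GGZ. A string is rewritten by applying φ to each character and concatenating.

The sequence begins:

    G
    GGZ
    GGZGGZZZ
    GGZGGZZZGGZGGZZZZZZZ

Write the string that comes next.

GGZGGZZZGGZGGZZZZZZZGGZGGZZZGGZGGZZZZZZZZZZZZZZZ

φ(GGZGGZZZGGZGGZZZZZZZ) expands symbol-by-symbol to GGZ GGZ ZZ GGZ GGZ ZZ ZZ ZZ GGZ GGZ ZZ GGZ GGZ ZZ ZZ ZZ ZZ ZZ ZZ ZZ; joining the 20 pieces gives the next term.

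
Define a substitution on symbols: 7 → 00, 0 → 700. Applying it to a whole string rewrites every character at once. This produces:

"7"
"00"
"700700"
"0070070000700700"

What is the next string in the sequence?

Applying the rule to each of the 16 symbols of 0070070000700700 gives the pieces 700 700 00 700 700 00 700 700 700 700 00 700 700 00 700 700, which concatenate to the answer.

70070000700700007007007007000070070000700700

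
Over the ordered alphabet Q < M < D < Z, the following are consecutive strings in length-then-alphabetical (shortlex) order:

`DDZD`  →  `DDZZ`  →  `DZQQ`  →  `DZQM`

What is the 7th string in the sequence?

Advancing 3 positions from DZQM through DZQM → DZQD → DZQZ reaches term 7.

DZMQ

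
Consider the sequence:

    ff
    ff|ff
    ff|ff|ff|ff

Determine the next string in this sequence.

Every step duplicates the string with '|' between the halves.
Doubling ff|ff|ff|ff with '|' between the halves:

ff|ff|ff|ff|ff|ff|ff|ff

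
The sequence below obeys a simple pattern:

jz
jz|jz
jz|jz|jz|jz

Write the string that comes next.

Every step duplicates the string with '|' between the halves.
Doubling jz|jz|jz|jz with '|' between the halves:

jz|jz|jz|jz|jz|jz|jz|jz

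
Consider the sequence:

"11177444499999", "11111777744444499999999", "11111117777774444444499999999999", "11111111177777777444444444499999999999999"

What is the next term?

Reading off run lengths: 1 runs 3, 5, 7, 9; 7 runs 2, 4, 6, 8; 4 runs 4, 6, 8, 10; 9 runs 5, 8, 11, 14 — each is linear in n (n = 1, 2, …).
Setting n = 5 gives 11, 10, 12, 17 characters in each block.

11111111111777777777744444444444499999999999999999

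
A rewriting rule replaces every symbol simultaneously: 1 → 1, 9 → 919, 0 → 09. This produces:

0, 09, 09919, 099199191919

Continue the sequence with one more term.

Apply φ to 099199191919 symbol by symbol: 0→09, 9→919, 9→919, 1→1, 9→919, 9→919, 1→1, 9→919, 1→1, 9→919, 1→1, 9→919; joined: 09 919 919 1 919 919 1 919 1 919 1 919.

099199191919919191919191919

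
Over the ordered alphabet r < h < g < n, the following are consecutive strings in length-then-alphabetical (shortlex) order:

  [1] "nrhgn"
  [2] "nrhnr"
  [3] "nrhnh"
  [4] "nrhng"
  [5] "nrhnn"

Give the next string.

Find the rightmost character of nrhnn below n, bump it to the next letter, and reset everything to its right to r.

nrgrr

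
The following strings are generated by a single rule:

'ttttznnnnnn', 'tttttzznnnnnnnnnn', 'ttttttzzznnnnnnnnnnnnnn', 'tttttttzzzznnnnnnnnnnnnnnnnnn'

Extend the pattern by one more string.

ttttttttzzzzznnnnnnnnnnnnnnnnnnnnnn

Reading off run lengths: t runs 4, 5, 6, 7; z runs 1, 2, 3, 4; n runs 6, 10, 14, 18 — each is linear in n (n = 1, 2, …).
For the next term, n = 5, so the run lengths are 8, 5, 22.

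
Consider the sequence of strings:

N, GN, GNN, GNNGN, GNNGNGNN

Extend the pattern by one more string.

This is a Fibonacci-style word recurrence s(k) = s(k−1)·s(k−2): e.g. GN·N = GNN.
The next term joins GNNGNGNN and GNNGN.

GNNGNGNNGNNGN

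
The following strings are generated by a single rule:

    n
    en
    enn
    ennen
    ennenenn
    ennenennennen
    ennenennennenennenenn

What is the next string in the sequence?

ennenennennenennenennennenennennen

This is a Fibonacci-style word recurrence s(k) = s(k−1)·s(k−2): e.g. en·n = enn.
Continuing: ennenennennenennenenn · ennenennennen gives term 8.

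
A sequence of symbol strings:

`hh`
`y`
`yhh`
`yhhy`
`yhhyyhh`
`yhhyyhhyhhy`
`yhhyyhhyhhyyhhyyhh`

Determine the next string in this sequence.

This is a Fibonacci-style word recurrence s(k) = s(k−1)·s(k−2): e.g. y·hh = yhh.
The next term joins yhhyyhhyhhyyhhyyhh and yhhyyhhyhhy.

yhhyyhhyhhyyhhyyhhyhhyyhhyhhy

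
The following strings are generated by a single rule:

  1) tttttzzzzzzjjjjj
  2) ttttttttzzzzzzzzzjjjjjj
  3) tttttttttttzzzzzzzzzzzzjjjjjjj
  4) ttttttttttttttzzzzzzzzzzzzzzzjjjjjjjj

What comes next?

Term n consists of 3n-1 t's, followed by 3n z's, followed by n+3 j's, where the shown terms are n = 2, 3, 4, 5.
Setting n = 6 gives 17, 18, 9 characters in each block.

tttttttttttttttttzzzzzzzzzzzzzzzzzzjjjjjjjjj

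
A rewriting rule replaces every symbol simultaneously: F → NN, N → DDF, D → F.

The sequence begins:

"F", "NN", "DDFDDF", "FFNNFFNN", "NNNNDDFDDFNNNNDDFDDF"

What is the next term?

φ(NNNNDDFDDFNNNNDDFDDF) expands symbol-by-symbol to DDF DDF DDF DDF F F NN F F NN DDF DDF DDF DDF F F NN F F NN; joining the 20 pieces gives the next term.

DDFDDFDDFDDFFFNNFFNNDDFDDFDDFDDFFFNNFFNN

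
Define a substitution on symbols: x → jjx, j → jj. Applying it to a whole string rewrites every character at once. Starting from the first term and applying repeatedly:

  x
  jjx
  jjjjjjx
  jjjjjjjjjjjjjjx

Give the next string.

Rewriting the 15 symbols of jjjjjjjjjjjjjjx one by one yields jj jj jj jj jj jj jj jj jj jj jj jj jj jj jjx; concatenated:

jjjjjjjjjjjjjjjjjjjjjjjjjjjjjjx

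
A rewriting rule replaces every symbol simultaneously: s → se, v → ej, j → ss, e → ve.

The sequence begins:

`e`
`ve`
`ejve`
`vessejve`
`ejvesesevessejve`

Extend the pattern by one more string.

vessejveseveseveejvesesevessejve

Replace each of the 16 characters of ejvesesevessejve in place — ve ss ej ve se ve se ve ej ve se se ve ss ej ve — and concatenate.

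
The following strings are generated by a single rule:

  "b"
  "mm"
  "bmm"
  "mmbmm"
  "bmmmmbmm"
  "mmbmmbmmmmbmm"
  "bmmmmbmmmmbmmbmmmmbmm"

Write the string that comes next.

Each term (from the third on) is the two preceding terms concatenated in order: term 3 = b·mm = bmm.
So term 8 is mmbmmbmmmmbmm·bmmmmbmmmmbmmbmmmmbmm.

mmbmmbmmmmbmmbmmmmbmmmmbmmbmmmmbmm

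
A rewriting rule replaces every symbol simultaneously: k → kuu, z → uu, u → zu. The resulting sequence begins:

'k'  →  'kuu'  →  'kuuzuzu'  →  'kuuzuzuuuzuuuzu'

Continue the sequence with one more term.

kuuzuzuuuzuuuzuzuzuuuzuzuzuuuzu

φ(kuuzuzuuuzuuuzu) expands symbol-by-symbol to kuu zu zu uu zu uu zu zu zu uu zu zu zu uu zu; joining the 15 pieces gives the next term.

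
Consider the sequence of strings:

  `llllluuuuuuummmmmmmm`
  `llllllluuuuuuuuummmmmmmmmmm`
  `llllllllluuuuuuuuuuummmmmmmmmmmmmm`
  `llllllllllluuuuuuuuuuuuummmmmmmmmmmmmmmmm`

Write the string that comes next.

Each string has the form l^{2n-1} u^{2n+1} m^{3n-1}, where the shown terms are n = 3, 4, 5, 6.
For the next term, n = 7, so the run lengths are 13, 15, 20.

llllllllllllluuuuuuuuuuuuuuummmmmmmmmmmmmmmmmmmm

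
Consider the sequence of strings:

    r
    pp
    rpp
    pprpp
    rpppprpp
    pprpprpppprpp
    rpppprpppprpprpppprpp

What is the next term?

From term 3 onward, concatenate the second-to-last term with the last: r·pp = rpp, pp·rpp = pprpp, …
So term 8 is pprpprpppprpp·rpppprpppprpprpppprpp.

pprpprpppprpprpppprpppprpprpppprpp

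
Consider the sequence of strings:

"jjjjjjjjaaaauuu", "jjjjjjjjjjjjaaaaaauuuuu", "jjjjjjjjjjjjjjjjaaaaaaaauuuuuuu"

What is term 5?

Term n consists of 4n j's, followed by 2n a's, followed by 2n-1 u's, where the shown terms are n = 2, 3, 4.
For term 5, n = 6, so the run lengths are 24, 12, 11.

jjjjjjjjjjjjjjjjjjjjjjjjaaaaaaaaaaaauuuuuuuuuuu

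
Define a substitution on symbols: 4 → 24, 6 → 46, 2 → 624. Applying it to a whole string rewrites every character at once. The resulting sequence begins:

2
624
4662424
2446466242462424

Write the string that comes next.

Replace each of the 16 characters of 2446466242462424 in place — 624 24 24 46 24 46 46 624 24 624 24 46 624 24 624 24 — and concatenate.

6242424462446466242462424466242462424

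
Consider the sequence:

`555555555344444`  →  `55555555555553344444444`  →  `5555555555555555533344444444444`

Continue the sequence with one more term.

555555555555555555555333344444444444444

The n-th term is 4n+1 5's then n-1 3's then 3n-1 4's, where the shown terms are n = 2, 3, 4.
At n = 5 the blocks have lengths 21, 4, 14.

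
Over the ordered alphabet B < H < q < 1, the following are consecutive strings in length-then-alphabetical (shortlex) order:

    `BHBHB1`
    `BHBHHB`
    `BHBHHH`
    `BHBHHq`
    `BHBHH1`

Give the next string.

The successor of BHBHH1 increments the rightmost position that isn't already 1 and resets every position after it to B.

BHBHqB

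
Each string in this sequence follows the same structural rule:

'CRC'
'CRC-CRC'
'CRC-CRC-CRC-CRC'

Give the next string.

Every step duplicates the string with '-' between the halves.
Doubling CRC-CRC-CRC-CRC with '-' between the halves:

CRC-CRC-CRC-CRC-CRC-CRC-CRC-CRC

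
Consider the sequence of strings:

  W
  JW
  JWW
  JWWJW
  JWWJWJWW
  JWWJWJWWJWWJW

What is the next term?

Each term (from the third on) is the previous term followed by the one before it: term 3 = JW·W = JWW.
So term 7 is JWWJWJWWJWWJW·JWWJWJWW.

JWWJWJWWJWWJWJWWJWJWW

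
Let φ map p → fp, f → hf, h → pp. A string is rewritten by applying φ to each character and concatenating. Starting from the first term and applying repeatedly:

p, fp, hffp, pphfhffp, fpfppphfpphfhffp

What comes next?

Rewriting the 16 symbols of fpfppphfpphfhffp one by one yields hf fp hf fp fp fp pp hf fp fp pp hf pp hf hf fp; concatenated:

hffphffpfpfppphffpfppphfpphfhffp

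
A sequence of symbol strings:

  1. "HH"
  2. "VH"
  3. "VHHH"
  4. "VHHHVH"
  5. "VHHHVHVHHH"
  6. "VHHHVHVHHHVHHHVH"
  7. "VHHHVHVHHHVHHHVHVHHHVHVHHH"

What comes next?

VHHHVHVHHHVHHHVHVHHHVHVHHHVHHHVHVHHHVHHHVH

Each term (from the third on) is the previous term followed by the one before it: term 3 = VH·HH = VHHH.
The next term joins VHHHVHVHHHVHHHVHVHHHVHVHHH and VHHHVHVHHHVHHHVH.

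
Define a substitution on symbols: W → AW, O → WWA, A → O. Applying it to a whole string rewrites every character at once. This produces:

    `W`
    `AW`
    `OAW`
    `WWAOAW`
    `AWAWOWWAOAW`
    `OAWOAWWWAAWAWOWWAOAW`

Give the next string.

WWAOAWWWAOAWAWAWOOAWOAWWWAAWAWOWWAOAW

Replace each of the 20 characters of OAWOAWWWAAWAWOWWAOAW in place — WWA O AW WWA O AW AW AW O O AW O AW WWA AW AW O WWA O AW — and concatenate.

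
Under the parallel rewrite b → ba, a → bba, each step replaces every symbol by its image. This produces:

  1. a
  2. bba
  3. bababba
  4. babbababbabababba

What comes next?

Replace each of the 17 characters of babbababbabababba in place — ba bba ba ba bba ba bba ba ba bba ba bba ba bba ba ba bba — and concatenate.

babbabababbababbabababbababbababbabababba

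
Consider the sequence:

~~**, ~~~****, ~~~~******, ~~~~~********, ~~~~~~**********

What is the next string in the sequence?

The n-th term is n+1 ~'s then 2n *'s (n = 1, 2, …).
Setting n = 6 gives 7, 12 characters in each block.

~~~~~~~************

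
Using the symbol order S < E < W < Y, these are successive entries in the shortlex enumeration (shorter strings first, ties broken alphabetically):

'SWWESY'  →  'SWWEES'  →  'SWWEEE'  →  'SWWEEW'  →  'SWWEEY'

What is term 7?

SWWEWE

Continuing the enumeration 2 steps past SWWEEY: SWWEEY → SWWEWS → (answer).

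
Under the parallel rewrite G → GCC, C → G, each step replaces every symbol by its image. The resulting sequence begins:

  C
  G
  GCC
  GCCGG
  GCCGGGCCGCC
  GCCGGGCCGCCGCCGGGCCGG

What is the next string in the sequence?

Replace each of the 21 characters of GCCGGGCCGCCGCCGGGCCGG in place — GCC G G GCC GCC GCC G G GCC G G GCC G G GCC GCC GCC G G GCC GCC — and concatenate.

GCCGGGCCGCCGCCGGGCCGGGCCGGGCCGCCGCCGGGCCGCC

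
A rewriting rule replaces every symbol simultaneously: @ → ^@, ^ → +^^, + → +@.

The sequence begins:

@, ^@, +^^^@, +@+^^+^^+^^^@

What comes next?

Applying the rule to each of the 13 symbols of +@+^^+^^+^^^@ gives the pieces +@ ^@ +@ +^^ +^^ +@ +^^ +^^ +@ +^^ +^^ +^^ ^@, which concatenate to the answer.

+@^@+@+^^+^^+@+^^+^^+@+^^+^^+^^^@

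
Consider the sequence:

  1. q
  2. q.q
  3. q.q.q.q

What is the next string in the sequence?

Each string is two copies of the previous one joined by '.'.
Doubling q.q.q.q with '.' between the halves:

q.q.q.q.q.q.q.q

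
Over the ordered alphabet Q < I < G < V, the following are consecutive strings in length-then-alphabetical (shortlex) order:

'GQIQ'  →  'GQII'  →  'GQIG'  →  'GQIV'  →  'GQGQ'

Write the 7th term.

GQGG

Advancing 2 positions from GQGQ through GQGQ → GQGI reaches term 7.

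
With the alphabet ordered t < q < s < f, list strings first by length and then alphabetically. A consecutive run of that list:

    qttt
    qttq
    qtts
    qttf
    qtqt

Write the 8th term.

qtqf

Continuing the enumeration 3 steps past qtqt: qtqt → qtqq → qtqs → (answer).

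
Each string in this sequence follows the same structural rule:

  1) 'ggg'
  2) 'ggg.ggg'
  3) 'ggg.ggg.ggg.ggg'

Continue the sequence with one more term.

Every step duplicates the string with '.' between the halves.
Doubling ggg.ggg.ggg.ggg with '.' between the halves:

ggg.ggg.ggg.ggg.ggg.ggg.ggg.ggg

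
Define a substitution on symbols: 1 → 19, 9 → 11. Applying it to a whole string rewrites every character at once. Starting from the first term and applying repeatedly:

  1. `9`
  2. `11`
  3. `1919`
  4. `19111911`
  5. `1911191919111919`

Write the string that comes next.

Rewriting the 16 symbols of 1911191919111919 one by one yields 19 11 19 19 19 11 19 11 19 11 19 19 19 11 19 11; concatenated:

19111919191119111911191919111911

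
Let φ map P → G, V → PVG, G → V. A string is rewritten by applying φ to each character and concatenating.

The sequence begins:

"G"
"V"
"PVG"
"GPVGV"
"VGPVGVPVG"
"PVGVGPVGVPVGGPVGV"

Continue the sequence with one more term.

GPVGVPVGVGPVGVPVGGPVGVVGPVGVPVG

Applying the rule to each of the 17 symbols of PVGVGPVGVPVGGPVGV gives the pieces G PVG V PVG V G PVG V PVG G PVG V V G PVG V PVG, which concatenate to the answer.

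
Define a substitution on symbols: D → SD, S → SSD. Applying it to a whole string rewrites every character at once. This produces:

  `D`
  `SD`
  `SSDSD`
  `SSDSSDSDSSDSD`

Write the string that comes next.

SSDSSDSDSSDSSDSDSSDSDSSDSSDSDSSDSD

φ(SSDSSDSDSSDSD) expands symbol-by-symbol to SSD SSD SD SSD SSD SD SSD SD SSD SSD SD SSD SD; joining the 13 pieces gives the next term.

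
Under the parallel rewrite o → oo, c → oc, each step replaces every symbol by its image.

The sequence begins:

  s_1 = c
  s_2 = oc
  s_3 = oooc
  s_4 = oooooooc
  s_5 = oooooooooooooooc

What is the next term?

oooooooooooooooooooooooooooooooc

Applying the rule to each of the 16 symbols of oooooooooooooooc gives the pieces oo oo oo oo oo oo oo oo oo oo oo oo oo oo oo oc, which concatenate to the answer.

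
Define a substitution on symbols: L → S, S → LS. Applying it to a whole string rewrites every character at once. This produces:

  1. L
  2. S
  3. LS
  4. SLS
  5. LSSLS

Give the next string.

Apply φ to LSSLS symbol by symbol: L→S, S→LS, S→LS, L→S, S→LS; joined: S LS LS S LS.

SLSLSSLS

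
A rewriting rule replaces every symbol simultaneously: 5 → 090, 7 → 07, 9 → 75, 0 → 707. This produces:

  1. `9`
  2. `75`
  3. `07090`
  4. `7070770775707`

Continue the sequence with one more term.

Rewriting the 13 symbols of 7070770775707 one by one yields 07 707 07 707 07 07 707 07 07 090 07 707 07; concatenated:

0770707707070770707070900770707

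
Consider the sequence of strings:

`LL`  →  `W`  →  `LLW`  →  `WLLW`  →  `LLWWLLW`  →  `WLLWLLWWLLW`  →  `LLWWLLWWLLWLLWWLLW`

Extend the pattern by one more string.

From term 3 onward, concatenate the second-to-last term with the last: LL·W = LLW, W·LLW = WLLW, …
So term 8 is WLLWLLWWLLW·LLWWLLWWLLWLLWWLLW.

WLLWLLWWLLWLLWWLLWWLLWLLWWLLW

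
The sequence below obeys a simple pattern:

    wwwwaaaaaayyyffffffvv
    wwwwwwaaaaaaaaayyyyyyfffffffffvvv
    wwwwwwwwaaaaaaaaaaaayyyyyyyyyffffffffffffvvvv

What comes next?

Term n consists of 2n+2 w's, followed by 3n+3 a's, followed by 3n y's, followed by 3n+3 f's, followed by n+1 v's (n = 1, 2, …).
At n = 4 the blocks have lengths 10, 15, 12, 15, 5.

wwwwwwwwwwaaaaaaaaaaaaaaayyyyyyyyyyyyfffffffffffffffvvvvv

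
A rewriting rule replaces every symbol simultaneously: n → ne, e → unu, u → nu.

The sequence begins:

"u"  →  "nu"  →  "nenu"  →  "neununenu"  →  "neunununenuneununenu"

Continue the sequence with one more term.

neunununenunenuneununenuneunununenuneununenu

Replace each of the 20 characters of neunununenuneununenu in place — ne unu nu ne nu ne nu ne unu ne nu ne unu nu ne nu ne unu ne nu — and concatenate.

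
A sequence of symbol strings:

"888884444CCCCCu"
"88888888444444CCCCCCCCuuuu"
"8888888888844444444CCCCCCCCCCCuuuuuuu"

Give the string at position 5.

Reading off run lengths: 8 runs 5, 8, 11; 4 runs 4, 6, 8; C runs 5, 8, 11; u runs 1, 4, 7 — each is linear in n (n = 1, 2, …).
For term 5, n = 5, so the run lengths are 17, 12, 17, 13.

88888888888888888444444444444CCCCCCCCCCCCCCCCCuuuuuuuuuuuuu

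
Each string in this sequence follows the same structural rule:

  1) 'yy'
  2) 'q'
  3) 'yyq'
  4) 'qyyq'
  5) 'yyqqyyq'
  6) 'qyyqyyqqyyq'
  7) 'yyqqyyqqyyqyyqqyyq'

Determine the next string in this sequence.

This is a Fibonacci-style word recurrence s(k) = s(k−2)·s(k−1): e.g. yy·q = yyq.
Continuing: qyyqyyqqyyq · yyqqyyqqyyqyyqqyyq gives term 8.

qyyqyyqqyyqyyqqyyqqyyqyyqqyyq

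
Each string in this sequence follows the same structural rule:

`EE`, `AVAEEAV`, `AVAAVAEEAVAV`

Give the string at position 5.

AVAAVAAVAAVAEEAVAVAVAV

Each term wraps the previous one in AVA on the left and AV on the right.
From AVAAVAEEAVAV, 2 further steps: AVAAVAEEAVAV → AVAAVAAVAEEAVAVAV → (answer).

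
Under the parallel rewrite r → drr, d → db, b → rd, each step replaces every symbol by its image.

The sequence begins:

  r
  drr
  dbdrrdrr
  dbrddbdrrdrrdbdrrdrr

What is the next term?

Replace each of the 20 characters of dbrddbdrrdrrdbdrrdrr in place — db rd drr db db rd db drr drr db drr drr db rd db drr drr db drr drr — and concatenate.

dbrddrrdbdbrddbdrrdrrdbdrrdrrdbrddbdrrdrrdbdrrdrr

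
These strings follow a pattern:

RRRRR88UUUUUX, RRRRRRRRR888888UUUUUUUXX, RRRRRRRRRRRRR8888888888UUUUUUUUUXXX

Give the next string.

Term n consists of 4n+1 R's, followed by 4n-2 8's, followed by 2n+3 U's, followed by n X's (n = 1, 2, …).
For the next term, n = 4, so the run lengths are 17, 14, 11, 4.

RRRRRRRRRRRRRRRRR88888888888888UUUUUUUUUUUXXXX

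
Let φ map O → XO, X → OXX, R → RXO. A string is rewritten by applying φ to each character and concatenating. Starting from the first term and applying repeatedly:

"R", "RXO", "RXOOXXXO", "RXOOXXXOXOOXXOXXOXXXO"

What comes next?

Replace each of the 21 characters of RXOOXXXOXOOXXOXXOXXXO in place — RXO OXX XO XO OXX OXX OXX XO OXX XO XO OXX OXX XO OXX OXX XO OXX OXX OXX XO — and concatenate.

RXOOXXXOXOOXXOXXOXXXOOXXXOXOOXXOXXXOOXXOXXXOOXXOXXOXXXO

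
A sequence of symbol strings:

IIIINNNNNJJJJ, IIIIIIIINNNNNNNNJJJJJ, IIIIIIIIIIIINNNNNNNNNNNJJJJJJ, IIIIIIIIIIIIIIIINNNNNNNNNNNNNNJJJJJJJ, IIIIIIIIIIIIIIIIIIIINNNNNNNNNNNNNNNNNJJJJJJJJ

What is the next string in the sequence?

IIIIIIIIIIIIIIIIIIIIIIIINNNNNNNNNNNNNNNNNNNNJJJJJJJJJ

Reading off run lengths: I runs 4, 8, 12, 16, 20; N runs 5, 8, 11, 14, 17; J runs 4, 5, 6, 7, 8 — each is linear in n (n = 1, 2, …).
At n = 6 the blocks have lengths 24, 20, 9.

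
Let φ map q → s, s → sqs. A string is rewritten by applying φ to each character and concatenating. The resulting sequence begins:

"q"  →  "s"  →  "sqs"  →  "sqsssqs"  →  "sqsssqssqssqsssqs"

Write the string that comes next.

Replace each of the 17 characters of sqsssqssqssqsssqs in place — sqs s sqs sqs sqs s sqs sqs s sqs sqs s sqs sqs sqs s sqs — and concatenate.

sqsssqssqssqsssqssqsssqssqsssqssqssqsssqs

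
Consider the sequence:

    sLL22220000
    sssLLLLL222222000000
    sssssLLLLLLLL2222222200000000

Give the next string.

sssssssLLLLLLLLLLL22222222220000000000

Each string has the form s^{2n-1} L^{3n-1} 2^{2n+2} 0^{2n+2} (n = 1, 2, …).
Setting n = 4 gives 7, 11, 10, 10 characters in each block.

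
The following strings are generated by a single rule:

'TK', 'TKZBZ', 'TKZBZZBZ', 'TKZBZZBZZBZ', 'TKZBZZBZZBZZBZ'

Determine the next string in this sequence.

Each term is the previous one with ZBZ appended.
One more step from TKZBZZBZZBZZBZ gives the answer.

TKZBZZBZZBZZBZZBZ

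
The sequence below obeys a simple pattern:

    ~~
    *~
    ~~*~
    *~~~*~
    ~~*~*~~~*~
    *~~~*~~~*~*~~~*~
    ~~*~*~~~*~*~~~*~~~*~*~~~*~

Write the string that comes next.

From term 3 onward, concatenate the second-to-last term with the last: ~~·*~ = ~~*~, *~·~~*~ = *~~~*~, …
So term 8 is *~~~*~~~*~*~~~*~·~~*~*~~~*~*~~~*~~~*~*~~~*~.

*~~~*~~~*~*~~~*~~~*~*~~~*~*~~~*~~~*~*~~~*~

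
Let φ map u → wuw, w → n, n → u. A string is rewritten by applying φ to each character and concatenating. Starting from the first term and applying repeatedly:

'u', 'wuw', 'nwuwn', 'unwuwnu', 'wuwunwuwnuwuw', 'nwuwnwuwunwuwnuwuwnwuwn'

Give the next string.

unwuwnunwuwnwuwunwuwnuwuwnwuwnunwuwnu

φ(nwuwnwuwunwuwnuwuwnwuwn) expands symbol-by-symbol to u n wuw n u n wuw n wuw u n wuw n u wuw n wuw n u n wuw n u; joining the 23 pieces gives the next term.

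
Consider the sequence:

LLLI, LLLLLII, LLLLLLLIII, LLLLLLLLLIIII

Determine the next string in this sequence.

The n-th term is 2n+1 L's then n I's (n = 1, 2, …).
For the next term, n = 5, so the run lengths are 11, 5.

LLLLLLLLLLLIIIII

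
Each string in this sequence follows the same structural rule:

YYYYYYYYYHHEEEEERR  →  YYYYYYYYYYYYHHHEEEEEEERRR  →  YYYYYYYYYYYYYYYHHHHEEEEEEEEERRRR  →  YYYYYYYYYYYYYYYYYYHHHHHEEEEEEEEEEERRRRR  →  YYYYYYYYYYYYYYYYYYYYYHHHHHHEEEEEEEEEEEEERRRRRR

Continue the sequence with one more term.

Term n consists of 3n Y's, followed by n-1 H's, followed by 2n-1 E's, followed by n-1 R's, where the shown terms are n = 3, 4, 5, 6, 7.
At n = 8 the blocks have lengths 24, 7, 15, 7.

YYYYYYYYYYYYYYYYYYYYYYYYHHHHHHHEEEEEEEEEEEEEEERRRRRRR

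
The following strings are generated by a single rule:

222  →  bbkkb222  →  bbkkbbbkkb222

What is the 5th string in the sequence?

bbkkbbbkkbbbkkbbbkkb222

The strings grow by a fixed prefix bbkkb each time.
From bbkkbbbkkb222, 2 further steps: bbkkbbbkkb222 → bbkkbbbkkbbbkkb222 → (answer).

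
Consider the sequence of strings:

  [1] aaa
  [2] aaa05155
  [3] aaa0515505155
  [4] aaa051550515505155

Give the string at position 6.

The strings grow by a fixed suffix 05155 each time.
From aaa051550515505155, 2 further steps: aaa051550515505155 → aaa05155051550515505155 → (answer).

aaa0515505155051550515505155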